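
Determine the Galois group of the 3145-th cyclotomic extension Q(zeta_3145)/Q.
|Gal(Q(zeta_3145)/Q)| = phi(3145) = 2304; group ≅ (Z/3145Z)^* ≅ Z/4Z × Z/16Z × Z/36Z

The n-th cyclotomic polynomial Φ_3145(x) is the minimal polynomial of zeta_3145 over Q and has degree phi(3145) = 2304. So Q(zeta_3145) is a degree-2304 Galois extension with Galois group (Z/3145Z)^*. By CRT, (Z/3145Z)^* ≅ (Z/5Z)^* × (Z/17Z)^* × (Z/37Z)^*. Each prime-power unit group is (Z/5Z)^* ≅ Z/4Z; (Z/17Z)^* ≅ Z/16Z; (Z/37Z)^* ≅ Z/36Z. Hence Gal(Q(zeta_3145)/Q) ≅ Z/4Z × Z/16Z × Z/36Z.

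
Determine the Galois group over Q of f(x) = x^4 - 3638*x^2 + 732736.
Gal(K/Q) = Z/2Z (cyclic of order 2)

f factors as (x^2 - 214)(x^2 - 3424), so the splitting field is K = Q(sqrt(214), sqrt(3424)). The squarefree part of 214 is 214 and the squarefree part of 3424 is also 214, so sqrt(214) and sqrt(3424) are both rational multiples of sqrt(214). Hence Q(sqrt(214)) = Q(sqrt(3424)) = Q(sqrt(214)), and the splitting field collapses to a single degree-2 extension with Galois group Z/2Z.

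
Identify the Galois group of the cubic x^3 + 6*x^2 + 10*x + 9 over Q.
Gal(K/Q) = S_3 (symmetric group of order 6)

Compute the discriminant of x^3 + (6)*x^2 + (10)*x + (9): Δ = -643. Since Δ is not a rational square, the Galois group is not contained in A_3; it must be the full S_3 (irreducibility of the cubic rules out anything smaller).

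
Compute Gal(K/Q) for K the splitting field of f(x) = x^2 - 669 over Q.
Gal(K/Q) = Z/2Z (cyclic of order 2)

x^2 - 669 is irreducible over Q since 669 is not a rational square. The splitting field Q(sqrt(669)) has degree 2 over Q, and its unique nontrivial automorphism is sqrt(669) ↦ -sqrt(669). Hence Gal(Q(sqrt(669))/Q) = Z/2Z.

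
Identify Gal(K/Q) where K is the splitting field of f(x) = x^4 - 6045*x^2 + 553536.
Gal(K/Q) = Z/2Z (cyclic of order 2)

f factors as (x^2 - 5952)(x^2 - 93), so the splitting field is K = Q(sqrt(5952), sqrt(93)). The squarefree part of 5952 is 93 and the squarefree part of 93 is also 93, so sqrt(5952) and sqrt(93) are both rational multiples of sqrt(93). Hence Q(sqrt(5952)) = Q(sqrt(93)) = Q(sqrt(93)), and the splitting field collapses to a single degree-2 extension with Galois group Z/2Z.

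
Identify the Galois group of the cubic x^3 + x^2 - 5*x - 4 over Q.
Gal(K/Q) = S_3 (symmetric group of order 6)

Compute the discriminant of x^3 + (1)*x^2 + (-5)*x + (-4): Δ = 469. Since Δ is not a rational square, the Galois group is not contained in A_3; it must be the full S_3 (irreducibility of the cubic rules out anything smaller).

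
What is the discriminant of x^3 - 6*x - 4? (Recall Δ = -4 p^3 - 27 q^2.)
Δ = 432

For a depressed cubic x^3 + p x + q the discriminant is Δ = -4 p^3 - 27 q^2 = -4*(-6)^3 - 27*(-4)^2 = 864 - 432 = 432.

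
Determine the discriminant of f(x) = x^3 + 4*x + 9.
Δ = -2443

For a depressed cubic x^3 + p x + q the discriminant is Δ = -4 p^3 - 27 q^2 = -4*(4)^3 - 27*(9)^2 = -256 - 2187 = -2443.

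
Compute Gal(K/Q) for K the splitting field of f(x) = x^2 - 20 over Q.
Gal(K/Q) = Z/2Z (cyclic of order 2)

x^2 - 20 is irreducible over Q since 20 is not a rational square. The splitting field Q(sqrt(20)) has degree 2 over Q, and its unique nontrivial automorphism is sqrt(20) ↦ -sqrt(20). Hence Gal(Q(sqrt(20))/Q) = Z/2Z.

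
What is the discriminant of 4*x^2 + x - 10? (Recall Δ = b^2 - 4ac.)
Δ = 161

For a quadratic a x^2 + b x + c the discriminant is Δ = b^2 - 4ac = (1)^2 - 4*(4)*(-10) = 1 - (-160) = 161.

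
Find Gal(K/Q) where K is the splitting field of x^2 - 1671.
Gal(K/Q) = Z/2Z (cyclic of order 2)

x^2 - 1671 is irreducible over Q since 1671 is not a rational square. The splitting field Q(sqrt(1671)) has degree 2 over Q, and its unique nontrivial automorphism is sqrt(1671) ↦ -sqrt(1671). Hence Gal(Q(sqrt(1671))/Q) = Z/2Z.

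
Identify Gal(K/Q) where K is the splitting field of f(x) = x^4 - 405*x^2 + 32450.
Gal(K/Q) = V_4 (Klein four-group, Z/2Z × Z/2Z)

f factors as (x^2 - 295)(x^2 - 110), so the splitting field is K = Q(sqrt(295), sqrt(110)). The elements 295, 110, 32450 are all non-squares in Q, so sqrt(295) and sqrt(110) generate independent quadratic extensions. Thus [K:Q] = 4 and Gal(K/Q) is generated by the two order-2 automorphisms sqrt(295) ↦ -sqrt(295) and sqrt(110) ↦ -sqrt(110), giving V_4.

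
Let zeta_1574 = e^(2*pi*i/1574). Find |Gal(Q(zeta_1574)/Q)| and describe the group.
|Gal(Q(zeta_1574)/Q)| = phi(1574) = 786; group ≅ (Z/1574Z)^* ≅ Z/786Z

The n-th cyclotomic polynomial Φ_1574(x) is the minimal polynomial of zeta_1574 over Q and has degree phi(1574) = 786. So Q(zeta_1574) is a degree-786 Galois extension with Galois group (Z/1574Z)^*. By CRT, (Z/1574Z)^* ≅ (Z/2Z)^* × (Z/787Z)^*. Each prime-power unit group is (Z/2Z)^* ≅ trivial group (order 1); (Z/787Z)^* ≅ Z/786Z. Hence Gal(Q(zeta_1574)/Q) ≅ Z/786Z.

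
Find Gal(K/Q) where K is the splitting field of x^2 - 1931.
Gal(K/Q) = Z/2Z (cyclic of order 2)

x^2 - 1931 is irreducible over Q since 1931 is not a rational square. The splitting field Q(sqrt(1931)) has degree 2 over Q, and its unique nontrivial automorphism is sqrt(1931) ↦ -sqrt(1931). Hence Gal(Q(sqrt(1931))/Q) = Z/2Z.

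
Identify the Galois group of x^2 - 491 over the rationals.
Gal(K/Q) = Z/2Z (cyclic of order 2)

x^2 - 491 is irreducible over Q since 491 is not a rational square. The splitting field Q(sqrt(491)) has degree 2 over Q, and its unique nontrivial automorphism is sqrt(491) ↦ -sqrt(491). Hence Gal(Q(sqrt(491))/Q) = Z/2Z.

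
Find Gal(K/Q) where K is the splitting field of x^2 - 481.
Gal(K/Q) = Z/2Z (cyclic of order 2)

x^2 - 481 is irreducible over Q since 481 is not a rational square. The splitting field Q(sqrt(481)) has degree 2 over Q, and its unique nontrivial automorphism is sqrt(481) ↦ -sqrt(481). Hence Gal(Q(sqrt(481))/Q) = Z/2Z.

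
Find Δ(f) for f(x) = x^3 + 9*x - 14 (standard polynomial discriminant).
Δ = -8208

For a depressed cubic x^3 + p x + q the discriminant is Δ = -4 p^3 - 27 q^2 = -4*(9)^3 - 27*(-14)^2 = -2916 - 5292 = -8208.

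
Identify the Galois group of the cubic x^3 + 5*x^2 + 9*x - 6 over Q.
Gal(K/Q) = S_3 (symmetric group of order 6)

Compute the discriminant of x^3 + (5)*x^2 + (9)*x + (-6): Δ = -3723. Since Δ is not a rational square, the Galois group is not contained in A_3; it must be the full S_3 (irreducibility of the cubic rules out anything smaller).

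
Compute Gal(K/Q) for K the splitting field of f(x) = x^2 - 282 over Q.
Gal(K/Q) = Z/2Z (cyclic of order 2)

x^2 - 282 is irreducible over Q since 282 is not a rational square. The splitting field Q(sqrt(282)) has degree 2 over Q, and its unique nontrivial automorphism is sqrt(282) ↦ -sqrt(282). Hence Gal(Q(sqrt(282))/Q) = Z/2Z.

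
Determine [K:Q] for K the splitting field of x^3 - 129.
[K:Q] = 6

x^3 - 129 has one real root r = 129^(1/3) and two complex roots r*zeta_3, r*zeta_3^2 where zeta_3 = e^(2*pi*i/3). The splitting field is Q(r, zeta_3). [Q(r):Q] = 3 and [Q(zeta_3):Q] = 2 with gcd = 1, so [Q(r, zeta_3):Q] = 3 * 2 = 6.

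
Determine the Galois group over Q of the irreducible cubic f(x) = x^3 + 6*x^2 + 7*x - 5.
Gal(K/Q) = S_3 (symmetric group of order 6)

Compute the discriminant of x^3 + (6)*x^2 + (7)*x + (-5): Δ = 257. Since Δ is not a rational square, the Galois group is not contained in A_3; it must be the full S_3 (irreducibility of the cubic rules out anything smaller).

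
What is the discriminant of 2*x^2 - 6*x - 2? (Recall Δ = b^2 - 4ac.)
Δ = 52

For a quadratic a x^2 + b x + c the discriminant is Δ = b^2 - 4ac = (-6)^2 - 4*(2)*(-2) = 36 - (-16) = 52.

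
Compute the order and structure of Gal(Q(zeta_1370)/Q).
|Gal(Q(zeta_1370)/Q)| = phi(1370) = 544; group ≅ (Z/1370Z)^* ≅ Z/4Z × Z/136Z

The n-th cyclotomic polynomial Φ_1370(x) is the minimal polynomial of zeta_1370 over Q and has degree phi(1370) = 544. So Q(zeta_1370) is a degree-544 Galois extension with Galois group (Z/1370Z)^*. By CRT, (Z/1370Z)^* ≅ (Z/2Z)^* × (Z/5Z)^* × (Z/137Z)^*. Each prime-power unit group is (Z/2Z)^* ≅ trivial group (order 1); (Z/5Z)^* ≅ Z/4Z; (Z/137Z)^* ≅ Z/136Z. Hence Gal(Q(zeta_1370)/Q) ≅ Z/4Z × Z/136Z.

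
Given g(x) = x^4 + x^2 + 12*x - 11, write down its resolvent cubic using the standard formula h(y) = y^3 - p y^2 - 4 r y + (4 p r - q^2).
h(y) = y^3 - y^2 + 44*y - 188

Identify coefficients: p = 1, q = 12, r = -11.
Plug into h(y) = y^3 - p y^2 - 4 r y + (4 p r - q^2):
  h(y) = y^3 - (1) y^2 - 4*(-11) y + (4*(1)*(-11) - (12)^2)
       = y^3 + (-1) y^2 + (44) y + (-188).
Simplifying: h(y) = y^3 - y^2 + 44*y - 188.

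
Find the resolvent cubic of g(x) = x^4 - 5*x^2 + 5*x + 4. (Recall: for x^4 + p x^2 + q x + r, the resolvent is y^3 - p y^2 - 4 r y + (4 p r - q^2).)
h(y) = y^3 + 5*y^2 - 16*y - 105

Identify coefficients: p = -5, q = 5, r = 4.
Plug into h(y) = y^3 - p y^2 - 4 r y + (4 p r - q^2):
  h(y) = y^3 - (-5) y^2 - 4*(4) y + (4*(-5)*(4) - (5)^2)
       = y^3 + (5) y^2 + (-16) y + (-105).
Simplifying: h(y) = y^3 + 5*y^2 - 16*y - 105.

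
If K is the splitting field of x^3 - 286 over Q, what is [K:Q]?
[K:Q] = 6

x^3 - 286 has one real root r = 286^(1/3) and two complex roots r*zeta_3, r*zeta_3^2 where zeta_3 = e^(2*pi*i/3). The splitting field is Q(r, zeta_3). [Q(r):Q] = 3 and [Q(zeta_3):Q] = 2 with gcd = 1, so [Q(r, zeta_3):Q] = 3 * 2 = 6.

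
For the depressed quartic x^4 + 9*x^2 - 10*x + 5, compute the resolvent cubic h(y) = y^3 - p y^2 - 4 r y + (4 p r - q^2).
h(y) = y^3 - 9*y^2 - 20*y + 80

Identify coefficients: p = 9, q = -10, r = 5.
Plug into h(y) = y^3 - p y^2 - 4 r y + (4 p r - q^2):
  h(y) = y^3 - (9) y^2 - 4*(5) y + (4*(9)*(5) - (-10)^2)
       = y^3 + (-9) y^2 + (-20) y + (80).
Simplifying: h(y) = y^3 - 9*y^2 - 20*y + 80.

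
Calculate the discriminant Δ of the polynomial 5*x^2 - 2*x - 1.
Δ = 24

For a quadratic a x^2 + b x + c the discriminant is Δ = b^2 - 4ac = (-2)^2 - 4*(5)*(-1) = 4 - (-20) = 24.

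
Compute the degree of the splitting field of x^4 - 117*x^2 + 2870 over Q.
[K:Q] = 4

f factors as (x^2 - 35)(x^2 - 82); the splitting field is K = Q(sqrt(35), sqrt(82)). Since 35, 82, and 2870 are all non-squares in Q, the three subfields Q(sqrt(35)), Q(sqrt(82)), Q(sqrt(2870)) are distinct degree-2 extensions, so [K:Q] = 4 (Klein four Galois group).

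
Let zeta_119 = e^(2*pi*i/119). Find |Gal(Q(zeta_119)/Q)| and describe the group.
|Gal(Q(zeta_119)/Q)| = phi(119) = 96; group ≅ (Z/119Z)^* ≅ Z/6Z × Z/16Z

The n-th cyclotomic polynomial Φ_119(x) is the minimal polynomial of zeta_119 over Q and has degree phi(119) = 96. So Q(zeta_119) is a degree-96 Galois extension with Galois group (Z/119Z)^*. By CRT, (Z/119Z)^* ≅ (Z/7Z)^* × (Z/17Z)^*. Each prime-power unit group is (Z/7Z)^* ≅ Z/6Z; (Z/17Z)^* ≅ Z/16Z. Hence Gal(Q(zeta_119)/Q) ≅ Z/6Z × Z/16Z.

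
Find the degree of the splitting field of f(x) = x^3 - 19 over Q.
[K:Q] = 6

x^3 - 19 has one real root r = 19^(1/3) and two complex roots r*zeta_3, r*zeta_3^2 where zeta_3 = e^(2*pi*i/3). The splitting field is Q(r, zeta_3). [Q(r):Q] = 3 and [Q(zeta_3):Q] = 2 with gcd = 1, so [Q(r, zeta_3):Q] = 3 * 2 = 6.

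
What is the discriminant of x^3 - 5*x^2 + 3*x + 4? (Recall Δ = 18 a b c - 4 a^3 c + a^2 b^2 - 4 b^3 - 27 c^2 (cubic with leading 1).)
Δ = 605

For x^3 + a x^2 + b x + c the discriminant is Δ = 18 a b c - 4 a^3 c + a^2 b^2 - 4 b^3 - 27 c^2.
Plug a = -5, b = 3, c = 4:
  18*(-5)*(3)*(4) - 4*(-5)^3*(4) + (-5)^2*(3)^2 - 4*(3)^3 - 27*(4)^2
  = -1080 + (2000) + 225 + (-108) + (-432)
  = 605.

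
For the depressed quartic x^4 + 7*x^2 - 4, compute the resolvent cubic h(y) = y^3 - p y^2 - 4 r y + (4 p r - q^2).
h(y) = y^3 - 7*y^2 + 16*y - 112

Identify coefficients: p = 7, q = 0, r = -4.
Plug into h(y) = y^3 - p y^2 - 4 r y + (4 p r - q^2):
  h(y) = y^3 - (7) y^2 - 4*(-4) y + (4*(7)*(-4) - (0)^2)
       = y^3 + (-7) y^2 + (16) y + (-112).
Simplifying: h(y) = y^3 - 7*y^2 + 16*y - 112.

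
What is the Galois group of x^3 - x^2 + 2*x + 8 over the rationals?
Gal(K/Q) = S_3 (symmetric group of order 6)

Compute the discriminant of x^3 + (-1)*x^2 + (2)*x + (8): Δ = -2012. Since Δ is not a rational square, the Galois group is not contained in A_3; it must be the full S_3 (irreducibility of the cubic rules out anything smaller).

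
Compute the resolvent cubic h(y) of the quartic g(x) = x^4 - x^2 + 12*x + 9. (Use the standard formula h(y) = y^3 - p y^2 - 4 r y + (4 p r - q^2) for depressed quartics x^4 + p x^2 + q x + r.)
h(y) = y^3 + y^2 - 36*y - 180

Identify coefficients: p = -1, q = 12, r = 9.
Plug into h(y) = y^3 - p y^2 - 4 r y + (4 p r - q^2):
  h(y) = y^3 - (-1) y^2 - 4*(9) y + (4*(-1)*(9) - (12)^2)
       = y^3 + (1) y^2 + (-36) y + (-180).
Simplifying: h(y) = y^3 + y^2 - 36*y - 180.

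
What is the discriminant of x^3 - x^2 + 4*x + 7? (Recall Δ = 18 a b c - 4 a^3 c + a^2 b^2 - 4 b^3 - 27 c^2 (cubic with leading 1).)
Δ = -2039

For x^3 + a x^2 + b x + c the discriminant is Δ = 18 a b c - 4 a^3 c + a^2 b^2 - 4 b^3 - 27 c^2.
Plug a = -1, b = 4, c = 7:
  18*(-1)*(4)*(7) - 4*(-1)^3*(7) + (-1)^2*(4)^2 - 4*(4)^3 - 27*(7)^2
  = -504 + (28) + 16 + (-256) + (-1323)
  = -2039.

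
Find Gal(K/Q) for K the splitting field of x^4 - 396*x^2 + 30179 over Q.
Gal(K/Q) = V_4 (Klein four-group, Z/2Z × Z/2Z)

f factors as (x^2 - 103)(x^2 - 293), so the splitting field is K = Q(sqrt(103), sqrt(293)). The elements 103, 293, 30179 are all non-squares in Q, so sqrt(103) and sqrt(293) generate independent quadratic extensions. Thus [K:Q] = 4 and Gal(K/Q) is generated by the two order-2 automorphisms sqrt(103) ↦ -sqrt(103) and sqrt(293) ↦ -sqrt(293), giving V_4.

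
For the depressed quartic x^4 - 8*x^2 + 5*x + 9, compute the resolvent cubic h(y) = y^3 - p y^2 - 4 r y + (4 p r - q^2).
h(y) = y^3 + 8*y^2 - 36*y - 313

Identify coefficients: p = -8, q = 5, r = 9.
Plug into h(y) = y^3 - p y^2 - 4 r y + (4 p r - q^2):
  h(y) = y^3 - (-8) y^2 - 4*(9) y + (4*(-8)*(9) - (5)^2)
       = y^3 + (8) y^2 + (-36) y + (-313).
Simplifying: h(y) = y^3 + 8*y^2 - 36*y - 313.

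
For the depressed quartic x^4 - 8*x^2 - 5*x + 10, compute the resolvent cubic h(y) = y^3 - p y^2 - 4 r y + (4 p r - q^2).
h(y) = y^3 + 8*y^2 - 40*y - 345

Identify coefficients: p = -8, q = -5, r = 10.
Plug into h(y) = y^3 - p y^2 - 4 r y + (4 p r - q^2):
  h(y) = y^3 - (-8) y^2 - 4*(10) y + (4*(-8)*(10) - (-5)^2)
       = y^3 + (8) y^2 + (-40) y + (-345).
Simplifying: h(y) = y^3 + 8*y^2 - 40*y - 345.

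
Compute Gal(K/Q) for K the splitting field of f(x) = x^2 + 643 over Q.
Gal(K/Q) = Z/2Z (cyclic of order 2)

x^2 + 643 is irreducible over Q since -643 is not a rational square. The splitting field Q(sqrt(-643)) has degree 2 over Q, and its unique nontrivial automorphism is sqrt(-643) ↦ -sqrt(-643). Hence Gal(Q(sqrt(-643))/Q) = Z/2Z.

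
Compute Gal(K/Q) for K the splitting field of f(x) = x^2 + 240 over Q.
Gal(K/Q) = Z/2Z (cyclic of order 2)

x^2 + 240 is irreducible over Q since -240 is not a rational square. The splitting field Q(sqrt(-240)) has degree 2 over Q, and its unique nontrivial automorphism is sqrt(-240) ↦ -sqrt(-240). Hence Gal(Q(sqrt(-240))/Q) = Z/2Z.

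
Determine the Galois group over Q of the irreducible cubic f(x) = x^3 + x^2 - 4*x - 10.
Gal(K/Q) = S_3 (symmetric group of order 6)

Compute the discriminant of x^3 + (1)*x^2 + (-4)*x + (-10): Δ = -1668. Since Δ is not a rational square, the Galois group is not contained in A_3; it must be the full S_3 (irreducibility of the cubic rules out anything smaller).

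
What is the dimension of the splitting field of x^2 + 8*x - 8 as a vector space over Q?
[K:Q] = 2

The discriminant of x^2 + (8)*x + (-8) is b^2 - 4c = 64 - (-32) = 96. Since 96 is not a perfect square in Q, the polynomial is irreducible over Q. Its two roots generate a degree-2 extension, so [K:Q] = 2.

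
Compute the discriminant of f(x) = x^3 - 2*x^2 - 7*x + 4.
Δ = 2272

For x^3 + a x^2 + b x + c the discriminant is Δ = 18 a b c - 4 a^3 c + a^2 b^2 - 4 b^3 - 27 c^2.
Plug a = -2, b = -7, c = 4:
  18*(-2)*(-7)*(4) - 4*(-2)^3*(4) + (-2)^2*(-7)^2 - 4*(-7)^3 - 27*(4)^2
  = 1008 + (128) + 196 + (1372) + (-432)
  = 2272.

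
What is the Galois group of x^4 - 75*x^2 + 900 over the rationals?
Gal(K/Q) = Z/2Z (cyclic of order 2)

f factors as (x^2 - 15)(x^2 - 60), so the splitting field is K = Q(sqrt(15), sqrt(60)). The squarefree part of 15 is 15 and the squarefree part of 60 is also 15, so sqrt(15) and sqrt(60) are both rational multiples of sqrt(15). Hence Q(sqrt(15)) = Q(sqrt(60)) = Q(sqrt(15)), and the splitting field collapses to a single degree-2 extension with Galois group Z/2Z.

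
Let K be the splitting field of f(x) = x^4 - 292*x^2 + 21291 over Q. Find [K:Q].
[K:Q] = 4

f factors as (x^2 - 141)(x^2 - 151); the splitting field is K = Q(sqrt(141), sqrt(151)). Since 141, 151, and 21291 are all non-squares in Q, the three subfields Q(sqrt(141)), Q(sqrt(151)), Q(sqrt(21291)) are distinct degree-2 extensions, so [K:Q] = 4 (Klein four Galois group).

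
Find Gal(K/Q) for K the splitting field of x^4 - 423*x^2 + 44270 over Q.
Gal(K/Q) = V_4 (Klein four-group, Z/2Z × Z/2Z)

f factors as (x^2 - 190)(x^2 - 233), so the splitting field is K = Q(sqrt(190), sqrt(233)). The elements 190, 233, 44270 are all non-squares in Q, so sqrt(190) and sqrt(233) generate independent quadratic extensions. Thus [K:Q] = 4 and Gal(K/Q) is generated by the two order-2 automorphisms sqrt(190) ↦ -sqrt(190) and sqrt(233) ↦ -sqrt(233), giving V_4.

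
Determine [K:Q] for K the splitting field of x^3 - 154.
[K:Q] = 6

x^3 - 154 has one real root r = 154^(1/3) and two complex roots r*zeta_3, r*zeta_3^2 where zeta_3 = e^(2*pi*i/3). The splitting field is Q(r, zeta_3). [Q(r):Q] = 3 and [Q(zeta_3):Q] = 2 with gcd = 1, so [Q(r, zeta_3):Q] = 3 * 2 = 6.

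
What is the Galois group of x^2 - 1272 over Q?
Gal(K/Q) = Z/2Z (cyclic of order 2)

x^2 - 1272 is irreducible over Q since 1272 is not a rational square. The splitting field Q(sqrt(1272)) has degree 2 over Q, and its unique nontrivial automorphism is sqrt(1272) ↦ -sqrt(1272). Hence Gal(Q(sqrt(1272))/Q) = Z/2Z.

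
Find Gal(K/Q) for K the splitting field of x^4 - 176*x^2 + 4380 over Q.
Gal(K/Q) = V_4 (Klein four-group, Z/2Z × Z/2Z)

f factors as (x^2 - 30)(x^2 - 146), so the splitting field is K = Q(sqrt(30), sqrt(146)). The elements 30, 146, 4380 are all non-squares in Q, so sqrt(30) and sqrt(146) generate independent quadratic extensions. Thus [K:Q] = 4 and Gal(K/Q) is generated by the two order-2 automorphisms sqrt(30) ↦ -sqrt(30) and sqrt(146) ↦ -sqrt(146), giving V_4.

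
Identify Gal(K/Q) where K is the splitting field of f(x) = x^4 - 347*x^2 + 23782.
Gal(K/Q) = V_4 (Klein four-group, Z/2Z × Z/2Z)

f factors as (x^2 - 253)(x^2 - 94), so the splitting field is K = Q(sqrt(253), sqrt(94)). The elements 253, 94, 23782 are all non-squares in Q, so sqrt(253) and sqrt(94) generate independent quadratic extensions. Thus [K:Q] = 4 and Gal(K/Q) is generated by the two order-2 automorphisms sqrt(253) ↦ -sqrt(253) and sqrt(94) ↦ -sqrt(94), giving V_4.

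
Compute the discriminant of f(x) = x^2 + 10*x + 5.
Δ = 80

For a quadratic a x^2 + b x + c the discriminant is Δ = b^2 - 4ac = (10)^2 - 4*(1)*(5) = 100 - (20) = 80.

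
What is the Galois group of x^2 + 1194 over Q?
Gal(K/Q) = Z/2Z (cyclic of order 2)

x^2 + 1194 is irreducible over Q since -1194 is not a rational square. The splitting field Q(sqrt(-1194)) has degree 2 over Q, and its unique nontrivial automorphism is sqrt(-1194) ↦ -sqrt(-1194). Hence Gal(Q(sqrt(-1194))/Q) = Z/2Z.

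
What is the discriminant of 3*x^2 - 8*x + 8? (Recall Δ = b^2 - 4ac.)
Δ = -32

For a quadratic a x^2 + b x + c the discriminant is Δ = b^2 - 4ac = (-8)^2 - 4*(3)*(8) = 64 - (96) = -32.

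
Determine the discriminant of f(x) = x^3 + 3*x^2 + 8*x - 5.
Δ = -3767

For x^3 + a x^2 + b x + c the discriminant is Δ = 18 a b c - 4 a^3 c + a^2 b^2 - 4 b^3 - 27 c^2.
Plug a = 3, b = 8, c = -5:
  18*(3)*(8)*(-5) - 4*(3)^3*(-5) + (3)^2*(8)^2 - 4*(8)^3 - 27*(-5)^2
  = -2160 + (540) + 576 + (-2048) + (-675)
  = -3767.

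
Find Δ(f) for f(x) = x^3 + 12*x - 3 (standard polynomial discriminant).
Δ = -7155

For a depressed cubic x^3 + p x + q the discriminant is Δ = -4 p^3 - 27 q^2 = -4*(12)^3 - 27*(-3)^2 = -6912 - 243 = -7155.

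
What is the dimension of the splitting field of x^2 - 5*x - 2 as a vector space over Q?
[K:Q] = 2

The discriminant of x^2 + (-5)*x + (-2) is b^2 - 4c = 25 - (-8) = 33. Since 33 is not a perfect square in Q, the polynomial is irreducible over Q. Its two roots generate a degree-2 extension, so [K:Q] = 2.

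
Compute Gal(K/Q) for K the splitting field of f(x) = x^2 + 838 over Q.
Gal(K/Q) = Z/2Z (cyclic of order 2)

x^2 + 838 is irreducible over Q since -838 is not a rational square. The splitting field Q(sqrt(-838)) has degree 2 over Q, and its unique nontrivial automorphism is sqrt(-838) ↦ -sqrt(-838). Hence Gal(Q(sqrt(-838))/Q) = Z/2Z.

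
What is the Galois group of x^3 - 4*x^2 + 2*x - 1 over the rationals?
Gal(K/Q) = S_3 (symmetric group of order 6)

Compute the discriminant of x^3 + (-4)*x^2 + (2)*x + (-1): Δ = -107. Since Δ is not a rational square, the Galois group is not contained in A_3; it must be the full S_3 (irreducibility of the cubic rules out anything smaller).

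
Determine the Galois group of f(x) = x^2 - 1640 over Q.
Gal(K/Q) = Z/2Z (cyclic of order 2)

x^2 - 1640 is irreducible over Q since 1640 is not a rational square. The splitting field Q(sqrt(1640)) has degree 2 over Q, and its unique nontrivial automorphism is sqrt(1640) ↦ -sqrt(1640). Hence Gal(Q(sqrt(1640))/Q) = Z/2Z.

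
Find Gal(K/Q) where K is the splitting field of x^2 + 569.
Gal(K/Q) = Z/2Z (cyclic of order 2)

x^2 + 569 is irreducible over Q since -569 is not a rational square. The splitting field Q(sqrt(-569)) has degree 2 over Q, and its unique nontrivial automorphism is sqrt(-569) ↦ -sqrt(-569). Hence Gal(Q(sqrt(-569))/Q) = Z/2Z.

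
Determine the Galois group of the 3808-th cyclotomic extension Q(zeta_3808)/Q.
|Gal(Q(zeta_3808)/Q)| = phi(3808) = 1536; group ≅ (Z/3808Z)^* ≅ Z/2Z × Z/6Z × Z/8Z × Z/16Z

The n-th cyclotomic polynomial Φ_3808(x) is the minimal polynomial of zeta_3808 over Q and has degree phi(3808) = 1536. So Q(zeta_3808) is a degree-1536 Galois extension with Galois group (Z/3808Z)^*. By CRT, (Z/3808Z)^* ≅ (Z/32Z)^* × (Z/7Z)^* × (Z/17Z)^*. Each prime-power unit group is (Z/32Z)^* ≅ Z/2Z × Z/8Z; (Z/7Z)^* ≅ Z/6Z; (Z/17Z)^* ≅ Z/16Z. Hence Gal(Q(zeta_3808)/Q) ≅ Z/2Z × Z/6Z × Z/8Z × Z/16Z.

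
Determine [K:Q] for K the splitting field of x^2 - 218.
[K:Q] = 2

The polynomial x^2 - 218 is irreducible over Q since 218 is not a perfect square. Its splitting field is Q(sqrt(218)), which has degree 2 over Q.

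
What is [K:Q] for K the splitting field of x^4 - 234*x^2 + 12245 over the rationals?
[K:Q] = 4

f factors as (x^2 - 79)(x^2 - 155); the splitting field is K = Q(sqrt(79), sqrt(155)). Since 79, 155, and 12245 are all non-squares in Q, the three subfields Q(sqrt(79)), Q(sqrt(155)), Q(sqrt(12245)) are distinct degree-2 extensions, so [K:Q] = 4 (Klein four Galois group).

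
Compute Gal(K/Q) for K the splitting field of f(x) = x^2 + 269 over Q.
Gal(K/Q) = Z/2Z (cyclic of order 2)

x^2 + 269 is irreducible over Q since -269 is not a rational square. The splitting field Q(sqrt(-269)) has degree 2 over Q, and its unique nontrivial automorphism is sqrt(-269) ↦ -sqrt(-269). Hence Gal(Q(sqrt(-269))/Q) = Z/2Z.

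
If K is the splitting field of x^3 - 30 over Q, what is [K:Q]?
[K:Q] = 6

x^3 - 30 has one real root r = 30^(1/3) and two complex roots r*zeta_3, r*zeta_3^2 where zeta_3 = e^(2*pi*i/3). The splitting field is Q(r, zeta_3). [Q(r):Q] = 3 and [Q(zeta_3):Q] = 2 with gcd = 1, so [Q(r, zeta_3):Q] = 3 * 2 = 6.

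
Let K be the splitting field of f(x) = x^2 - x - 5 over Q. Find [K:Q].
[K:Q] = 2

The discriminant of x^2 + (-1)*x + (-5) is b^2 - 4c = 1 - (-20) = 21. Since 21 is not a perfect square in Q, the polynomial is irreducible over Q. Its two roots generate a degree-2 extension, so [K:Q] = 2.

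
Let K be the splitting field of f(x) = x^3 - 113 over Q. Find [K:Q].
[K:Q] = 6

x^3 - 113 has one real root r = 113^(1/3) and two complex roots r*zeta_3, r*zeta_3^2 where zeta_3 = e^(2*pi*i/3). The splitting field is Q(r, zeta_3). [Q(r):Q] = 3 and [Q(zeta_3):Q] = 2 with gcd = 1, so [Q(r, zeta_3):Q] = 3 * 2 = 6.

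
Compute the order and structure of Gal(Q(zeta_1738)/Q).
|Gal(Q(zeta_1738)/Q)| = phi(1738) = 780; group ≅ (Z/1738Z)^* ≅ Z/10Z × Z/78Z

The n-th cyclotomic polynomial Φ_1738(x) is the minimal polynomial of zeta_1738 over Q and has degree phi(1738) = 780. So Q(zeta_1738) is a degree-780 Galois extension with Galois group (Z/1738Z)^*. By CRT, (Z/1738Z)^* ≅ (Z/2Z)^* × (Z/11Z)^* × (Z/79Z)^*. Each prime-power unit group is (Z/2Z)^* ≅ trivial group (order 1); (Z/11Z)^* ≅ Z/10Z; (Z/79Z)^* ≅ Z/78Z. Hence Gal(Q(zeta_1738)/Q) ≅ Z/10Z × Z/78Z.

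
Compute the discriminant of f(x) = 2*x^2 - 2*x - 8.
Δ = 68

For a quadratic a x^2 + b x + c the discriminant is Δ = b^2 - 4ac = (-2)^2 - 4*(2)*(-8) = 4 - (-64) = 68.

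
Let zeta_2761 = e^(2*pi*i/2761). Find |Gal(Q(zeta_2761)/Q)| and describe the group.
|Gal(Q(zeta_2761)/Q)| = phi(2761) = 2500; group ≅ (Z/2761Z)^* ≅ Z/10Z × Z/250Z

The n-th cyclotomic polynomial Φ_2761(x) is the minimal polynomial of zeta_2761 over Q and has degree phi(2761) = 2500. So Q(zeta_2761) is a degree-2500 Galois extension with Galois group (Z/2761Z)^*. By CRT, (Z/2761Z)^* ≅ (Z/11Z)^* × (Z/251Z)^*. Each prime-power unit group is (Z/11Z)^* ≅ Z/10Z; (Z/251Z)^* ≅ Z/250Z. Hence Gal(Q(zeta_2761)/Q) ≅ Z/10Z × Z/250Z.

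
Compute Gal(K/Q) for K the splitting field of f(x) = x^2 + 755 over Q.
Gal(K/Q) = Z/2Z (cyclic of order 2)

x^2 + 755 is irreducible over Q since -755 is not a rational square. The splitting field Q(sqrt(-755)) has degree 2 over Q, and its unique nontrivial automorphism is sqrt(-755) ↦ -sqrt(-755). Hence Gal(Q(sqrt(-755))/Q) = Z/2Z.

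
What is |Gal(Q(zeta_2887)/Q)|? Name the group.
|Gal(Q(zeta_2887)/Q)| = phi(2887) = 2886; group ≅ (Z/2887Z)^* ≅ Z/2886Z

The n-th cyclotomic polynomial Φ_2887(x) is the minimal polynomial of zeta_2887 over Q and has degree phi(2887) = 2886. So Q(zeta_2887) is a degree-2886 Galois extension with Galois group (Z/2887Z)^*. (Z/2887Z)^* is cyclic since 2887 is an odd prime power (or 4). Hence Gal(Q(zeta_2887)/Q) ≅ Z/2886Z.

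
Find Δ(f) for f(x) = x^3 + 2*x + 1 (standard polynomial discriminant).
Δ = -59

For a depressed cubic x^3 + p x + q the discriminant is Δ = -4 p^3 - 27 q^2 = -4*(2)^3 - 27*(1)^2 = -32 - 27 = -59.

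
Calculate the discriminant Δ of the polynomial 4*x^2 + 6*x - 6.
Δ = 132

For a quadratic a x^2 + b x + c the discriminant is Δ = b^2 - 4ac = (6)^2 - 4*(4)*(-6) = 36 - (-96) = 132.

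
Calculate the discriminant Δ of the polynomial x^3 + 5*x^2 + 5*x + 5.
Δ = -800

For x^3 + a x^2 + b x + c the discriminant is Δ = 18 a b c - 4 a^3 c + a^2 b^2 - 4 b^3 - 27 c^2.
Plug a = 5, b = 5, c = 5:
  18*(5)*(5)*(5) - 4*(5)^3*(5) + (5)^2*(5)^2 - 4*(5)^3 - 27*(5)^2
  = 2250 + (-2500) + 625 + (-500) + (-675)
  = -800.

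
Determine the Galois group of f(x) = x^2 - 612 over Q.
Gal(K/Q) = Z/2Z (cyclic of order 2)

x^2 - 612 is irreducible over Q since 612 is not a rational square. The splitting field Q(sqrt(612)) has degree 2 over Q, and its unique nontrivial automorphism is sqrt(612) ↦ -sqrt(612). Hence Gal(Q(sqrt(612))/Q) = Z/2Z.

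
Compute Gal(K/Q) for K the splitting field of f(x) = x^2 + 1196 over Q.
Gal(K/Q) = Z/2Z (cyclic of order 2)

x^2 + 1196 is irreducible over Q since -1196 is not a rational square. The splitting field Q(sqrt(-1196)) has degree 2 over Q, and its unique nontrivial automorphism is sqrt(-1196) ↦ -sqrt(-1196). Hence Gal(Q(sqrt(-1196))/Q) = Z/2Z.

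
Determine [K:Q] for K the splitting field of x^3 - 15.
[K:Q] = 6

x^3 - 15 has one real root r = 15^(1/3) and two complex roots r*zeta_3, r*zeta_3^2 where zeta_3 = e^(2*pi*i/3). The splitting field is Q(r, zeta_3). [Q(r):Q] = 3 and [Q(zeta_3):Q] = 2 with gcd = 1, so [Q(r, zeta_3):Q] = 3 * 2 = 6.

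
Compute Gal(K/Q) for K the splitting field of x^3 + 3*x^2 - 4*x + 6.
Gal(K/Q) = S_3 (symmetric group of order 6)

Compute the discriminant of x^3 + (3)*x^2 + (-4)*x + (6): Δ = -2516. Since Δ is not a rational square, the Galois group is not contained in A_3; it must be the full S_3 (irreducibility of the cubic rules out anything smaller).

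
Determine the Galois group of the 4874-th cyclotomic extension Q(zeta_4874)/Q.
|Gal(Q(zeta_4874)/Q)| = phi(4874) = 2436; group ≅ (Z/4874Z)^* ≅ Z/2436Z

The n-th cyclotomic polynomial Φ_4874(x) is the minimal polynomial of zeta_4874 over Q and has degree phi(4874) = 2436. So Q(zeta_4874) is a degree-2436 Galois extension with Galois group (Z/4874Z)^*. By CRT, (Z/4874Z)^* ≅ (Z/2Z)^* × (Z/2437Z)^*. Each prime-power unit group is (Z/2Z)^* ≅ trivial group (order 1); (Z/2437Z)^* ≅ Z/2436Z. Hence Gal(Q(zeta_4874)/Q) ≅ Z/2436Z.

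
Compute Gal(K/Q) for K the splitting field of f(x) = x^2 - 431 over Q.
Gal(K/Q) = Z/2Z (cyclic of order 2)

x^2 - 431 is irreducible over Q since 431 is not a rational square. The splitting field Q(sqrt(431)) has degree 2 over Q, and its unique nontrivial automorphism is sqrt(431) ↦ -sqrt(431). Hence Gal(Q(sqrt(431))/Q) = Z/2Z.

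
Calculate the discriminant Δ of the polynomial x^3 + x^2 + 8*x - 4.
Δ = -2976

For x^3 + a x^2 + b x + c the discriminant is Δ = 18 a b c - 4 a^3 c + a^2 b^2 - 4 b^3 - 27 c^2.
Plug a = 1, b = 8, c = -4:
  18*(1)*(8)*(-4) - 4*(1)^3*(-4) + (1)^2*(8)^2 - 4*(8)^3 - 27*(-4)^2
  = -576 + (16) + 64 + (-2048) + (-432)
  = -2976.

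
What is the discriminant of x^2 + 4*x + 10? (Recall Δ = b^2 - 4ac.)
Δ = -24

For a quadratic a x^2 + b x + c the discriminant is Δ = b^2 - 4ac = (4)^2 - 4*(1)*(10) = 16 - (40) = -24.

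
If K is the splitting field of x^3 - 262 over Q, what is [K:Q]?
[K:Q] = 6

x^3 - 262 has one real root r = 262^(1/3) and two complex roots r*zeta_3, r*zeta_3^2 where zeta_3 = e^(2*pi*i/3). The splitting field is Q(r, zeta_3). [Q(r):Q] = 3 and [Q(zeta_3):Q] = 2 with gcd = 1, so [Q(r, zeta_3):Q] = 3 * 2 = 6.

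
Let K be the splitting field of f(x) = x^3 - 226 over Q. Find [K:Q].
[K:Q] = 6

x^3 - 226 has one real root r = 226^(1/3) and two complex roots r*zeta_3, r*zeta_3^2 where zeta_3 = e^(2*pi*i/3). The splitting field is Q(r, zeta_3). [Q(r):Q] = 3 and [Q(zeta_3):Q] = 2 with gcd = 1, so [Q(r, zeta_3):Q] = 3 * 2 = 6.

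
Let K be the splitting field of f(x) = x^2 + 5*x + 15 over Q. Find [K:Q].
[K:Q] = 2

The discriminant of x^2 + (5)*x + (15) is b^2 - 4c = 25 - (60) = -35. Since -35 is not a perfect square in Q, the polynomial is irreducible over Q. Its two roots generate a degree-2 extension, so [K:Q] = 2.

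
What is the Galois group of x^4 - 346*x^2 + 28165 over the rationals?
Gal(K/Q) = V_4 (Klein four-group, Z/2Z × Z/2Z)

f factors as (x^2 - 215)(x^2 - 131), so the splitting field is K = Q(sqrt(215), sqrt(131)). The elements 215, 131, 28165 are all non-squares in Q, so sqrt(215) and sqrt(131) generate independent quadratic extensions. Thus [K:Q] = 4 and Gal(K/Q) is generated by the two order-2 automorphisms sqrt(215) ↦ -sqrt(215) and sqrt(131) ↦ -sqrt(131), giving V_4.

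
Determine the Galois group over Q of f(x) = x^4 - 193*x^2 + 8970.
Gal(K/Q) = V_4 (Klein four-group, Z/2Z × Z/2Z)

f factors as (x^2 - 115)(x^2 - 78), so the splitting field is K = Q(sqrt(115), sqrt(78)). The elements 115, 78, 8970 are all non-squares in Q, so sqrt(115) and sqrt(78) generate independent quadratic extensions. Thus [K:Q] = 4 and Gal(K/Q) is generated by the two order-2 automorphisms sqrt(115) ↦ -sqrt(115) and sqrt(78) ↦ -sqrt(78), giving V_4.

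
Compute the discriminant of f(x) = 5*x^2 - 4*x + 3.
Δ = -44

For a quadratic a x^2 + b x + c the discriminant is Δ = b^2 - 4ac = (-4)^2 - 4*(5)*(3) = 16 - (60) = -44.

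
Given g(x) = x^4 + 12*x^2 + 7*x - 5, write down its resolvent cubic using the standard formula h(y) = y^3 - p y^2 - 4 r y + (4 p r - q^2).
h(y) = y^3 - 12*y^2 + 20*y - 289

Identify coefficients: p = 12, q = 7, r = -5.
Plug into h(y) = y^3 - p y^2 - 4 r y + (4 p r - q^2):
  h(y) = y^3 - (12) y^2 - 4*(-5) y + (4*(12)*(-5) - (7)^2)
       = y^3 + (-12) y^2 + (20) y + (-289).
Simplifying: h(y) = y^3 - 12*y^2 + 20*y - 289.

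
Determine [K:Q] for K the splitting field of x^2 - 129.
[K:Q] = 2

The polynomial x^2 - 129 is irreducible over Q since 129 is not a perfect square. Its splitting field is Q(sqrt(129)), which has degree 2 over Q.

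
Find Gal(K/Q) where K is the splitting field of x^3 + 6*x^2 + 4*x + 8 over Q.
Gal(K/Q) = S_3 (symmetric group of order 6)

Compute the discriminant of x^3 + (6)*x^2 + (4)*x + (8): Δ = -4864. Since Δ is not a rational square, the Galois group is not contained in A_3; it must be the full S_3 (irreducibility of the cubic rules out anything smaller).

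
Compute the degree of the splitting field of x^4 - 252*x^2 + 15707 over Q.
[K:Q] = 4

f factors as (x^2 - 113)(x^2 - 139); the splitting field is K = Q(sqrt(113), sqrt(139)). Since 113, 139, and 15707 are all non-squares in Q, the three subfields Q(sqrt(113)), Q(sqrt(139)), Q(sqrt(15707)) are distinct degree-2 extensions, so [K:Q] = 4 (Klein four Galois group).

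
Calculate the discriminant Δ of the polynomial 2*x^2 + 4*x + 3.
Δ = -8

For a quadratic a x^2 + b x + c the discriminant is Δ = b^2 - 4ac = (4)^2 - 4*(2)*(3) = 16 - (24) = -8.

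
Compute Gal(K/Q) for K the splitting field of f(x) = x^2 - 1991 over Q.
Gal(K/Q) = Z/2Z (cyclic of order 2)

x^2 - 1991 is irreducible over Q since 1991 is not a rational square. The splitting field Q(sqrt(1991)) has degree 2 over Q, and its unique nontrivial automorphism is sqrt(1991) ↦ -sqrt(1991). Hence Gal(Q(sqrt(1991))/Q) = Z/2Z.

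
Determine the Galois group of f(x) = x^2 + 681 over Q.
Gal(K/Q) = Z/2Z (cyclic of order 2)

x^2 + 681 is irreducible over Q since -681 is not a rational square. The splitting field Q(sqrt(-681)) has degree 2 over Q, and its unique nontrivial automorphism is sqrt(-681) ↦ -sqrt(-681). Hence Gal(Q(sqrt(-681))/Q) = Z/2Z.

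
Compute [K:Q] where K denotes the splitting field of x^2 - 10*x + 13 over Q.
[K:Q] = 2

The discriminant of x^2 + (-10)*x + (13) is b^2 - 4c = 100 - (52) = 48. Since 48 is not a perfect square in Q, the polynomial is irreducible over Q. Its two roots generate a degree-2 extension, so [K:Q] = 2.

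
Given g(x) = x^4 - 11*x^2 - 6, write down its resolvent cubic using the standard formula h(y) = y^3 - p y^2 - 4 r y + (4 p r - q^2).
h(y) = y^3 + 11*y^2 + 24*y + 264

Identify coefficients: p = -11, q = 0, r = -6.
Plug into h(y) = y^3 - p y^2 - 4 r y + (4 p r - q^2):
  h(y) = y^3 - (-11) y^2 - 4*(-6) y + (4*(-11)*(-6) - (0)^2)
       = y^3 + (11) y^2 + (24) y + (264).
Simplifying: h(y) = y^3 + 11*y^2 + 24*y + 264.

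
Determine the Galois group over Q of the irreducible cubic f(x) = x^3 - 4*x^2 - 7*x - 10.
Gal(K/Q) = S_3 (symmetric group of order 6)

Compute the discriminant of x^3 + (-4)*x^2 + (-7)*x + (-10): Δ = -8144. Since Δ is not a rational square, the Galois group is not contained in A_3; it must be the full S_3 (irreducibility of the cubic rules out anything smaller).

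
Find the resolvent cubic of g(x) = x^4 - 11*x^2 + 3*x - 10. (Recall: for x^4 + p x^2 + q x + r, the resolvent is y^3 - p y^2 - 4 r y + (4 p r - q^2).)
h(y) = y^3 + 11*y^2 + 40*y + 431

Identify coefficients: p = -11, q = 3, r = -10.
Plug into h(y) = y^3 - p y^2 - 4 r y + (4 p r - q^2):
  h(y) = y^3 - (-11) y^2 - 4*(-10) y + (4*(-11)*(-10) - (3)^2)
       = y^3 + (11) y^2 + (40) y + (431).
Simplifying: h(y) = y^3 + 11*y^2 + 40*y + 431.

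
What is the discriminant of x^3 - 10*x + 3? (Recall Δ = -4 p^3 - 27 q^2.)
Δ = 3757

For a depressed cubic x^3 + p x + q the discriminant is Δ = -4 p^3 - 27 q^2 = -4*(-10)^3 - 27*(3)^2 = 4000 - 243 = 3757.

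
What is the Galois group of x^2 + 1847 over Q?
Gal(K/Q) = Z/2Z (cyclic of order 2)

x^2 + 1847 is irreducible over Q since -1847 is not a rational square. The splitting field Q(sqrt(-1847)) has degree 2 over Q, and its unique nontrivial automorphism is sqrt(-1847) ↦ -sqrt(-1847). Hence Gal(Q(sqrt(-1847))/Q) = Z/2Z.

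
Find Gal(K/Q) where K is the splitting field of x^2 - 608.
Gal(K/Q) = Z/2Z (cyclic of order 2)

x^2 - 608 is irreducible over Q since 608 is not a rational square. The splitting field Q(sqrt(608)) has degree 2 over Q, and its unique nontrivial automorphism is sqrt(608) ↦ -sqrt(608). Hence Gal(Q(sqrt(608))/Q) = Z/2Z.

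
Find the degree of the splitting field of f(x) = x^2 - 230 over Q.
[K:Q] = 2

The polynomial x^2 - 230 is irreducible over Q since 230 is not a perfect square. Its splitting field is Q(sqrt(230)), which has degree 2 over Q.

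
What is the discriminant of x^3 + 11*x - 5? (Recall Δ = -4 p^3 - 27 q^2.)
Δ = -5999

For a depressed cubic x^3 + p x + q the discriminant is Δ = -4 p^3 - 27 q^2 = -4*(11)^3 - 27*(-5)^2 = -5324 - 675 = -5999.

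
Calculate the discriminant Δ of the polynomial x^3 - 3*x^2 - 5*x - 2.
Δ = -139

For x^3 + a x^2 + b x + c the discriminant is Δ = 18 a b c - 4 a^3 c + a^2 b^2 - 4 b^3 - 27 c^2.
Plug a = -3, b = -5, c = -2:
  18*(-3)*(-5)*(-2) - 4*(-3)^3*(-2) + (-3)^2*(-5)^2 - 4*(-5)^3 - 27*(-2)^2
  = -540 + (-216) + 225 + (500) + (-108)
  = -139.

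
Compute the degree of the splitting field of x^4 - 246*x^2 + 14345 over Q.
[K:Q] = 4

f factors as (x^2 - 151)(x^2 - 95); the splitting field is K = Q(sqrt(151), sqrt(95)). Since 151, 95, and 14345 are all non-squares in Q, the three subfields Q(sqrt(151)), Q(sqrt(95)), Q(sqrt(14345)) are distinct degree-2 extensions, so [K:Q] = 4 (Klein four Galois group).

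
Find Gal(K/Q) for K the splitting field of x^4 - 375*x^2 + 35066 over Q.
Gal(K/Q) = V_4 (Klein four-group, Z/2Z × Z/2Z)

f factors as (x^2 - 178)(x^2 - 197), so the splitting field is K = Q(sqrt(178), sqrt(197)). The elements 178, 197, 35066 are all non-squares in Q, so sqrt(178) and sqrt(197) generate independent quadratic extensions. Thus [K:Q] = 4 and Gal(K/Q) is generated by the two order-2 automorphisms sqrt(178) ↦ -sqrt(178) and sqrt(197) ↦ -sqrt(197), giving V_4.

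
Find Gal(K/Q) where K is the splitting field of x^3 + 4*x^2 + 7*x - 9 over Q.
Gal(K/Q) = S_3 (symmetric group of order 6)

Compute the discriminant of x^3 + (4)*x^2 + (7)*x + (-9): Δ = -5007. Since Δ is not a rational square, the Galois group is not contained in A_3; it must be the full S_3 (irreducibility of the cubic rules out anything smaller).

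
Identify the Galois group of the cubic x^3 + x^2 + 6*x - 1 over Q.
Gal(K/Q) = S_3 (symmetric group of order 6)

Compute the discriminant of x^3 + (1)*x^2 + (6)*x + (-1): Δ = -959. Since Δ is not a rational square, the Galois group is not contained in A_3; it must be the full S_3 (irreducibility of the cubic rules out anything smaller).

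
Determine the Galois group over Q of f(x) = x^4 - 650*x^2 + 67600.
Gal(K/Q) = Z/2Z (cyclic of order 2)

f factors as (x^2 - 520)(x^2 - 130), so the splitting field is K = Q(sqrt(520), sqrt(130)). The squarefree part of 520 is 130 and the squarefree part of 130 is also 130, so sqrt(520) and sqrt(130) are both rational multiples of sqrt(130). Hence Q(sqrt(520)) = Q(sqrt(130)) = Q(sqrt(130)), and the splitting field collapses to a single degree-2 extension with Galois group Z/2Z.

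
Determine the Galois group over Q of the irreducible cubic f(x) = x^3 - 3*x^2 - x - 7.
Gal(K/Q) = S_3 (symmetric group of order 6)

Compute the discriminant of x^3 + (-3)*x^2 + (-1)*x + (-7): Δ = -2444. Since Δ is not a rational square, the Galois group is not contained in A_3; it must be the full S_3 (irreducibility of the cubic rules out anything smaller).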